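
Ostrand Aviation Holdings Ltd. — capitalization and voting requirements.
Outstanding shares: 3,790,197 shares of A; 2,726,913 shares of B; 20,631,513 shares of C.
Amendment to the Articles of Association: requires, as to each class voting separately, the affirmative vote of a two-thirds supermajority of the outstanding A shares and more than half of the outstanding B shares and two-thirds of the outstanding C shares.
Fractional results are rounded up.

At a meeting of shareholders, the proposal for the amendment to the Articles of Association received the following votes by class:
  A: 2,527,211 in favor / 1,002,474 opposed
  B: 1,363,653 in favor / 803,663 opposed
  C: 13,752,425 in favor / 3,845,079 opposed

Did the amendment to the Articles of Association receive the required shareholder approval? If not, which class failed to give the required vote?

A: 2/3 of 3790197 = 2526798; 2,526,798 required, 2,527,211 in favor — approved.
B: a majority of 2726913 is 1363457; 1,363,457 required, 1,363,653 in favor — approved.
C: 2/3 of 20631513 = 13754342; 13,754,342 required, 13,752,425 in favor — not approved.

Not approved — the C shares did not give the required vote.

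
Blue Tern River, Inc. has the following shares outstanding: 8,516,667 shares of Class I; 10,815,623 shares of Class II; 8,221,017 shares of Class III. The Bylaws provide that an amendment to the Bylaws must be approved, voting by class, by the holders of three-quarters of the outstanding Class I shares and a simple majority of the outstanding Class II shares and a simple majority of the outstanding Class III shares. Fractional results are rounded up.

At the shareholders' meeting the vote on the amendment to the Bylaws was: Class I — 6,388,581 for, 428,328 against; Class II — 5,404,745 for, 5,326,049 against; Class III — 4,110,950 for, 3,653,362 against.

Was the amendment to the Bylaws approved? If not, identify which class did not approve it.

Class I: 3/4 of 8516667 = 6387500.25, rounded up to 6387501; 6,387,501 required, 6,388,581 in favor — approved.
Class II: a majority of 10815623 is 5407812; 5,407,812 required, 5,404,745 in favor — not approved.
Class III: a majority of 8221017 is 4110509; 4,110,509 required, 4,110,950 in favor — approved.

Not approved — the Class II shares did not give the required vote.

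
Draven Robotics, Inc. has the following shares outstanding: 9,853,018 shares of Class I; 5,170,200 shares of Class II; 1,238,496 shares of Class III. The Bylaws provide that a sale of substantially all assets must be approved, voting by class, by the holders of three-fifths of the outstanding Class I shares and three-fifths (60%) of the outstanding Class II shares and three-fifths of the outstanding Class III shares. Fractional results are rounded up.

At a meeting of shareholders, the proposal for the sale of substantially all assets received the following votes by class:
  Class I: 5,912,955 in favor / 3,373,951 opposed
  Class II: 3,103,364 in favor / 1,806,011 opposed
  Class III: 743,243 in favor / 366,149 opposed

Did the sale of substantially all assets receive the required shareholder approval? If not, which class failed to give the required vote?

Class I: 3/5 of 9853018 = 5911810.80, rounded up to 5911811; 5,911,811 required, 5,912,955 in favor — approved.
Class II: 3/5 of 5170200 = 3102120; 3,102,120 required, 3,103,364 in favor — approved.
Class III: 3/5 of 1238496 = 743097.60, rounded up to 743098; 743,098 required, 743,243 in favor — approved.

Approved — every class gave the required vote.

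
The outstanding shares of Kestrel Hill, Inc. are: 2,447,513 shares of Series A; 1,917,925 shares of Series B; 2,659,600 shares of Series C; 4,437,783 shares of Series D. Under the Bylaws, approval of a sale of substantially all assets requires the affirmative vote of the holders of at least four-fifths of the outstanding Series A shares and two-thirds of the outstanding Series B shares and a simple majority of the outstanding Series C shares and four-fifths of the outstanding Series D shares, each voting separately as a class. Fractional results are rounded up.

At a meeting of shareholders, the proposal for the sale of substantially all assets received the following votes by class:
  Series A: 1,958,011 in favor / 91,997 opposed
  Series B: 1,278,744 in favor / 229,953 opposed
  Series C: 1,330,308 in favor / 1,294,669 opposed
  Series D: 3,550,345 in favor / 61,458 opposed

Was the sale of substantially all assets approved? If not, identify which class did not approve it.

Series A: 4/5 of 2447513 = 1958010.40, rounded up to 1958011; 1,958,011 required, 1,958,011 in favor — approved.
Series B: 2/3 of 1917925 = 1278616.67, rounded up to 1278617; 1,278,617 required, 1,278,744 in favor — approved.
Series C: a majority of 2659600 is 1329801; 1,329,801 required, 1,330,308 in favor — approved.
Series D: 4/5 of 4437783 = 3550226.40, rounded up to 3550227; 3,550,227 required, 3,550,345 in favor — approved.

Approved — every class gave the required vote.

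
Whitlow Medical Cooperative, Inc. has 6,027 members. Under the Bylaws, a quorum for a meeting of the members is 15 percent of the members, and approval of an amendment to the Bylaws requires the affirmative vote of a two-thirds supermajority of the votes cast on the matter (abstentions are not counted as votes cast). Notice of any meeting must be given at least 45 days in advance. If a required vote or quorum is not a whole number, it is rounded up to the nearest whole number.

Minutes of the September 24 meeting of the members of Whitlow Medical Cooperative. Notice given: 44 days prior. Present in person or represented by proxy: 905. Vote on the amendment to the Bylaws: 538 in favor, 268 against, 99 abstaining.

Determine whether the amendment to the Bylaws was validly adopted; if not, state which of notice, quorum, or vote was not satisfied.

Invalid — notice requirement not satisfied.

Notice: 44 days given; 45 required. Not satisfied.
Quorum: 15% of 6,027 = 904.05, rounded up to 905; 905 present. Satisfied.
Vote: requires two-thirds of the votes cast (905 − 99 abstaining = 806); 2/3 of 806 = 537.33, rounded up to 538, so 538 needed; 538 in favor. Satisfied.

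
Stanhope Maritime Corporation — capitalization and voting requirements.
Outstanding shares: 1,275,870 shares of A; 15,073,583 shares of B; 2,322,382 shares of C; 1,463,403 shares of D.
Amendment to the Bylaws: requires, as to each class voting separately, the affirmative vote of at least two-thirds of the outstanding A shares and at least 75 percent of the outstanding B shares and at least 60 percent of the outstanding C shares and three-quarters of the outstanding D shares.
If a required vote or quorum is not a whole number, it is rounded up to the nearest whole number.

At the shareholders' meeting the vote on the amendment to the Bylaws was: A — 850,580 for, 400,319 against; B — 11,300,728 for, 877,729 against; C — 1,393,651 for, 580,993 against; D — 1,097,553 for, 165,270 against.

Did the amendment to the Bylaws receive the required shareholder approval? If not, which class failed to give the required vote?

A: 2/3 of 1275870 = 850580; 850,580 required, 850,580 in favor — approved.
B: 3/4 of 15073583 = 11305187.25, rounded up to 11305188; 11,305,188 required, 11,300,728 in favor — not approved.
C: 3/5 of 2322382 = 1393429.20, rounded up to 1393430; 1,393,430 required, 1,393,651 in favor — approved.
D: 3/4 of 1463403 = 1097552.25, rounded up to 1097553; 1,097,553 required, 1,097,553 in favor — approved.

Not approved — the B shares did not give the required vote.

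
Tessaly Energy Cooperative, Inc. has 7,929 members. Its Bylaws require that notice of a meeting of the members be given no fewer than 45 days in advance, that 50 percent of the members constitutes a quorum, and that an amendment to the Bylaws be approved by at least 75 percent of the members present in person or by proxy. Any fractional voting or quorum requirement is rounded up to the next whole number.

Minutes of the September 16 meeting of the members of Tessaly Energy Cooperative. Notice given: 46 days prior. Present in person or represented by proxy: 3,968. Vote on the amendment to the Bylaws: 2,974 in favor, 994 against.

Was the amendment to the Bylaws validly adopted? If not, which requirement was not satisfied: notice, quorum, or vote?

Notice: 46 days given; 45 required. Satisfied.
Quorum: 50% of 7,929 = 3,964.50, rounded up to 3,965; 3,968 present. Satisfied.
Vote: requires three-fourths of those present (3,968); 3/4 of 3968 = 2976, so 2,976 needed; 2,974 in favor. Not satisfied.

Invalid — vote requirement not satisfied.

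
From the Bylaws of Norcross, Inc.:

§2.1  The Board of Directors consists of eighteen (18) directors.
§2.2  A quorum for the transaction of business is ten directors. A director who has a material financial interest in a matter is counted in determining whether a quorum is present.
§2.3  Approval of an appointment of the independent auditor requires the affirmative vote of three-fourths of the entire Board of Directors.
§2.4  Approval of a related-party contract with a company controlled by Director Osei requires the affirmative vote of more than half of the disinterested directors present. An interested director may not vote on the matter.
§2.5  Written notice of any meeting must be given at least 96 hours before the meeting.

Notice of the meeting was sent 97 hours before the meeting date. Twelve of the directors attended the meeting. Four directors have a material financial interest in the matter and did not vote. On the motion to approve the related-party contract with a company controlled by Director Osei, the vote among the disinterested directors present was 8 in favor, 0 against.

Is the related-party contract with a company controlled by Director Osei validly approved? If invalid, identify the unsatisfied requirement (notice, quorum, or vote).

Valid — all requirements satisfied.

Notice: 97 hours given; 96 required (97 ≥ 96). Satisfied.
Quorum: 12 present (interested directors count toward quorum); quorum is 10. Satisfied.
Vote: the related-party contract with a company controlled by Director Osei requires a majority of the disinterested directors present (12 − 4 = 8). A majority of 8 is 5, so 5 affirmative votes are needed; 8 voted in favor. Satisfied.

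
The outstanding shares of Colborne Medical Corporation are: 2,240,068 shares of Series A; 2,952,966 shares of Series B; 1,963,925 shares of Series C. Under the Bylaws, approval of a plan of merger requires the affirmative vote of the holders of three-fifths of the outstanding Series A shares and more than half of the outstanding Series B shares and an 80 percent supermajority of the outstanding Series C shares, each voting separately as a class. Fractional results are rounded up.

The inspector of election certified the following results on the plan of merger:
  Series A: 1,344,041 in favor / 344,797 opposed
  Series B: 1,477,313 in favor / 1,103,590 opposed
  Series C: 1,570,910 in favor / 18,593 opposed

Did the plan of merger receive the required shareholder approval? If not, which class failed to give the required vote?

Not approved — the Series C shares did not give the required vote.

Series A: 3/5 of 2240068 = 1344040.80, rounded up to 1344041; 1,344,041 required, 1,344,041 in favor — approved.
Series B: a majority of 2952966 is 1476484; 1,476,484 required, 1,477,313 in favor — approved.
Series C: 4/5 of 1963925 = 1571140; 1,571,140 required, 1,570,910 in favor — not approved.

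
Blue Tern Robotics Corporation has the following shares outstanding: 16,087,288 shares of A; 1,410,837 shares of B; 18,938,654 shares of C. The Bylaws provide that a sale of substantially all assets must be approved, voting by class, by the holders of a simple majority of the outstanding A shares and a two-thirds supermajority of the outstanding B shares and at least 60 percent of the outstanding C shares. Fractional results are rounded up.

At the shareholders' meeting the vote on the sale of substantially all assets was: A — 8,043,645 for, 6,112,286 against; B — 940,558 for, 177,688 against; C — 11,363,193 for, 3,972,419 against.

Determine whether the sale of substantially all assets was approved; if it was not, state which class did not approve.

Approved — every class gave the required vote.

A: a majority of 16087288 is 8043645; 8,043,645 required, 8,043,645 in favor — approved.
B: 2/3 of 1410837 = 940558; 940,558 required, 940,558 in favor — approved.
C: 3/5 of 18938654 = 11363192.40, rounded up to 11363193; 11,363,193 required, 11,363,193 in favor — approved.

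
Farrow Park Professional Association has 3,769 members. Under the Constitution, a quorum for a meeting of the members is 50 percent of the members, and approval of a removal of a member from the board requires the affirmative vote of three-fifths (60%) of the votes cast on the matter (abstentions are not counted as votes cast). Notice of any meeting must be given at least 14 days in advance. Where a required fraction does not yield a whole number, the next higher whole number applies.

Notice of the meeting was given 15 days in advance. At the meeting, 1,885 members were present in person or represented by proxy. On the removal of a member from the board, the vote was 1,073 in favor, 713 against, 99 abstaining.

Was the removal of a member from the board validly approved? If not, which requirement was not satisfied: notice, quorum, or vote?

Notice: 15 days given; 14 required. Satisfied.
Quorum: 50% of 3,769 = 1,884.50, rounded up to 1,885; 1,885 present. Satisfied.
Vote: requires three-fifths of the votes cast (1,885 − 99 abstaining = 1,786); 3/5 of 1786 = 1071.60, rounded up to 1072, so 1,072 needed; 1,073 in favor. Satisfied.

Valid — all requirements satisfied.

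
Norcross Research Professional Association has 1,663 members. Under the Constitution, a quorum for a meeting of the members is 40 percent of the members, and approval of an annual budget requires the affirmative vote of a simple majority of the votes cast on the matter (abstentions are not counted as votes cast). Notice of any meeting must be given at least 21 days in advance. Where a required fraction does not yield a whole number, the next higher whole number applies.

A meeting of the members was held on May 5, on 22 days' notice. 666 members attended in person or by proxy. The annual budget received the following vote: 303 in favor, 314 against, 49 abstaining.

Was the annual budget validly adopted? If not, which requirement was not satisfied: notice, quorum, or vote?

Invalid — vote requirement not satisfied.

Notice: 22 days given; 21 required. Satisfied.
Quorum: 40% of 1,663 = 665.20, rounded up to 666; 666 present. Satisfied.
Vote: requires a majority of the votes cast (666 − 49 abstaining = 617); a majority of 617 is 309, so 309 needed; 303 in favor. Not satisfied.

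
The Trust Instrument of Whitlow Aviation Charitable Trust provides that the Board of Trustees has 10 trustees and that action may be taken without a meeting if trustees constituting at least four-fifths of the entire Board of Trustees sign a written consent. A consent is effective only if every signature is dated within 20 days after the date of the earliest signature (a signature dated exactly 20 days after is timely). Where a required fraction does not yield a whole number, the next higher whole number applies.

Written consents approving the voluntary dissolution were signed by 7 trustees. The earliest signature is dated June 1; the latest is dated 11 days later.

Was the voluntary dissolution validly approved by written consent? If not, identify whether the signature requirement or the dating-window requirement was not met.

Signatures required: at least four-fifths of 10 — 4/5 of 10 = 8, so 8 needed; 7 signed. Insufficient.
Dating window: the latest signature is 11 days after the earliest; the limit is 20 days. Within the window.

Not effective — insufficient signatures.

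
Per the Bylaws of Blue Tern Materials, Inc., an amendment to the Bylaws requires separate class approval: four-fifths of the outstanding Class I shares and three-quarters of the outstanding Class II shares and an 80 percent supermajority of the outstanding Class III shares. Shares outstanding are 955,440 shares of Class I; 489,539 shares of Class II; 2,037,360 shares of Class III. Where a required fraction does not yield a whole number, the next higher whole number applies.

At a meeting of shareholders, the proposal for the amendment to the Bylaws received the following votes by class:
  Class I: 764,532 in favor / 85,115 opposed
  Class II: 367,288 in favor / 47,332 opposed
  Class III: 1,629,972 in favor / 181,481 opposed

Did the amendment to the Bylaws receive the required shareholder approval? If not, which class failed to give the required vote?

Class I: 4/5 of 955440 = 764352; 764,352 required, 764,532 in favor — approved.
Class II: 3/4 of 489539 = 367154.25, rounded up to 367155; 367,155 required, 367,288 in favor — approved.
Class III: 4/5 of 2037360 = 1629888; 1,629,888 required, 1,629,972 in favor — approved.

Approved — every class gave the required vote.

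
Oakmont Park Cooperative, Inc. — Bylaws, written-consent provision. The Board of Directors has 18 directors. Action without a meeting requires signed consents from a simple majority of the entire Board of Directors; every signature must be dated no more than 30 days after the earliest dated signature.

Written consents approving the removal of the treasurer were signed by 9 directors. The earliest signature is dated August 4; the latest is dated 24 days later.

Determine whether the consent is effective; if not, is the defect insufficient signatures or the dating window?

Not effective — insufficient signatures.

Signatures required: a simple majority of 18 — a majority of 18 is 10, so 10 needed; 9 signed. Insufficient.
Dating window: the latest signature is 24 days after the earliest; the limit is 30 days. Within the window.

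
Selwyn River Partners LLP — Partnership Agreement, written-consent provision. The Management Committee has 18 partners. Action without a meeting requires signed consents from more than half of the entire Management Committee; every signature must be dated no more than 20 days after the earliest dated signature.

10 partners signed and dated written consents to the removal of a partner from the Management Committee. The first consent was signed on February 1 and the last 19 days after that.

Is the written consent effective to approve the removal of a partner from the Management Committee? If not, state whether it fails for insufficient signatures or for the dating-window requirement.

Signatures required: more than half of 18 — a majority of 18 is 10, so 10 needed; 10 signed. Sufficient.
Dating window: the latest signature is 19 days after the earliest; the limit is 20 days. Within the window.

Effective — both the signature and dating-window requirements are satisfied.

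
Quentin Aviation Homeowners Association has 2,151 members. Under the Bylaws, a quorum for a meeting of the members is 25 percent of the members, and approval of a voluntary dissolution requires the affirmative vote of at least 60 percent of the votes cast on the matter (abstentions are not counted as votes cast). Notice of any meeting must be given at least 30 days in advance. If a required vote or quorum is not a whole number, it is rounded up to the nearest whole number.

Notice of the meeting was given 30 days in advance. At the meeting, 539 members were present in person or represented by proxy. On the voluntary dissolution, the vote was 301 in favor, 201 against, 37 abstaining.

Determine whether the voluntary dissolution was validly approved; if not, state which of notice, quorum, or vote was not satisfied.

Notice: 30 days given; 30 required. Satisfied.
Quorum: 25% of 2,151 = 537.75, rounded up to 538; 539 present. Satisfied.
Vote: requires three-fifths of the votes cast (539 − 37 abstaining = 502); 3/5 of 502 = 301.20, rounded up to 302, so 302 needed; 301 in favor. Not satisfied.

Invalid — vote requirement not satisfied.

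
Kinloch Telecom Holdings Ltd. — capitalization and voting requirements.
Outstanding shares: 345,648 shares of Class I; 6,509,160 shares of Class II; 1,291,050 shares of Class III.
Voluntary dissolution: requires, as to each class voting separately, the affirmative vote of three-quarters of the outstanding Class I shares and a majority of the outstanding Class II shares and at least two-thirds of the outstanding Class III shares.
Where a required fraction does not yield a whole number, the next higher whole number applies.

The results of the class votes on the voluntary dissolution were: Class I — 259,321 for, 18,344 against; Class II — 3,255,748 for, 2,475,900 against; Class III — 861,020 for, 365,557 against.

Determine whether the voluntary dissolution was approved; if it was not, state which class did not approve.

Approved — every class gave the required vote.

Class I: 3/4 of 345648 = 259236; 259,236 required, 259,321 in favor — approved.
Class II: a majority of 6509160 is 3254581; 3,254,581 required, 3,255,748 in favor — approved.
Class III: 2/3 of 1291050 = 860700; 860,700 required, 861,020 in favor — approved.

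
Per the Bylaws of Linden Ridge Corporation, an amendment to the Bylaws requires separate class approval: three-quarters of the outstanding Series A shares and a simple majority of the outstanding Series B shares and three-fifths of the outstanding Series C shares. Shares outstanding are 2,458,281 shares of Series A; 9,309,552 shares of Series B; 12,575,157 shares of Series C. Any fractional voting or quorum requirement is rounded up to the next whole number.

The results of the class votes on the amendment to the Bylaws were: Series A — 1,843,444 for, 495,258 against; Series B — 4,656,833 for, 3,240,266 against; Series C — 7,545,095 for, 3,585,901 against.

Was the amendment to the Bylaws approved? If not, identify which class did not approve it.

Series A: 3/4 of 2458281 = 1843710.75, rounded up to 1843711; 1,843,711 required, 1,843,444 in favor — not approved.
Series B: a majority of 9309552 is 4654777; 4,654,777 required, 4,656,833 in favor — approved.
Series C: 3/5 of 12575157 = 7545094.20, rounded up to 7545095; 7,545,095 required, 7,545,095 in favor — approved.

Not approved — the Series A shares did not give the required vote.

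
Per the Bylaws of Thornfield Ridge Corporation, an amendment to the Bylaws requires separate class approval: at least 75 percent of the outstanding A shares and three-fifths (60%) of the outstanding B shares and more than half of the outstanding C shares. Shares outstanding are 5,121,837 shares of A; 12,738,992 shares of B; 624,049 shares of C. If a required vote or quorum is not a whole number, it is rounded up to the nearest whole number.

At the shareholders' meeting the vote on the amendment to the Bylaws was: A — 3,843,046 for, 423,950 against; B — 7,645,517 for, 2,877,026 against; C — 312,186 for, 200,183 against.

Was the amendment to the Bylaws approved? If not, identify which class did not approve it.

A: 3/4 of 5121837 = 3841377.75, rounded up to 3841378; 3,841,378 required, 3,843,046 in favor — approved.
B: 3/5 of 12738992 = 7643395.20, rounded up to 7643396; 7,643,396 required, 7,645,517 in favor — approved.
C: a majority of 624049 is 312025; 312,025 required, 312,186 in favor — approved.

Approved — every class gave the required vote.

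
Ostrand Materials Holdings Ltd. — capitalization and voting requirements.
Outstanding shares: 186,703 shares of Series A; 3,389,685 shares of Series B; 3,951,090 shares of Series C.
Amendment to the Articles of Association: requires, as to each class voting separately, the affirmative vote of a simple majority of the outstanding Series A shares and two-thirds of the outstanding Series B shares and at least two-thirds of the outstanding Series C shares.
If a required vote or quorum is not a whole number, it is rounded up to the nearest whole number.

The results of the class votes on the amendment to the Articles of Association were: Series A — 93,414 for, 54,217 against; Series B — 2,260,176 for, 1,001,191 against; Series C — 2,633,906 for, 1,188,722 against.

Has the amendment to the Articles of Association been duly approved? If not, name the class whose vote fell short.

Not approved — the Series C shares did not give the required vote.

Series A: a majority of 186703 is 93352; 93,352 required, 93,414 in favor — approved.
Series B: 2/3 of 3389685 = 2259790; 2,259,790 required, 2,260,176 in favor — approved.
Series C: 2/3 of 3951090 = 2634060; 2,634,060 required, 2,633,906 in favor — not approved.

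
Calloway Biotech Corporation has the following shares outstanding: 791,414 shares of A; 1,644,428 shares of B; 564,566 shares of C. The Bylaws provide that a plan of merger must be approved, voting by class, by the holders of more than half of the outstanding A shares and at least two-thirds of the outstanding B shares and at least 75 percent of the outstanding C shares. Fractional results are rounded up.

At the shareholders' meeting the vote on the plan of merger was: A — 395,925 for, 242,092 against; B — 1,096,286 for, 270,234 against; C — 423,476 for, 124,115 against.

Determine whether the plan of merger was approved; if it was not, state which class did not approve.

A: a majority of 791414 is 395708; 395,708 required, 395,925 in favor — approved.
B: 2/3 of 1644428 = 1096285.33, rounded up to 1096286; 1,096,286 required, 1,096,286 in favor — approved.
C: 3/4 of 564566 = 423424.50, rounded up to 423425; 423,425 required, 423,476 in favor — approved.

Approved — every class gave the required vote.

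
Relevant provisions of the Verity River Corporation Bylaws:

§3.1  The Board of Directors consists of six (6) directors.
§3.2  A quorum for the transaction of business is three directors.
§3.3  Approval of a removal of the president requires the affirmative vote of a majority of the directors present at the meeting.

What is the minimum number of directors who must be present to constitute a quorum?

The quorum is fixed at 3.

3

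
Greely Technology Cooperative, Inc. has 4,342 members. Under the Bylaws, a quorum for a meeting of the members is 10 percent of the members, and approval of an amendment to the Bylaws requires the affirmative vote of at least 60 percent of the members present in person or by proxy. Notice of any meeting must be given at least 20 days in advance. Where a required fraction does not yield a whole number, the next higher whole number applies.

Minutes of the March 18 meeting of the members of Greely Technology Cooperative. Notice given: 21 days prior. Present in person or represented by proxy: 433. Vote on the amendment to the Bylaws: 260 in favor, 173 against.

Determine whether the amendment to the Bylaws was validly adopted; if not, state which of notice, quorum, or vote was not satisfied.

Invalid — quorum requirement not satisfied.

Notice: 21 days given; 20 required. Satisfied.
Quorum: 10% of 4,342 = 434.20, rounded up to 435; 433 present. Not satisfied.
Vote: requires three-fifths of those present (433); 3/5 of 433 = 259.80, rounded up to 260, so 260 needed; 260 in favor. Satisfied.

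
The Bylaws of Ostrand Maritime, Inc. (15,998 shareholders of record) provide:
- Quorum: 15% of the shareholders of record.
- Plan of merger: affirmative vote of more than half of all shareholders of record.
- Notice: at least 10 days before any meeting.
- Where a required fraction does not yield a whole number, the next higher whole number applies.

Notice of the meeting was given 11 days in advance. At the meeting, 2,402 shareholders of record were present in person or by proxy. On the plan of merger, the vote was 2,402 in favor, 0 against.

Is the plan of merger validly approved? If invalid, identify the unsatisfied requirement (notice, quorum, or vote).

Notice: 11 days given; 10 required. Satisfied.
Quorum: 15% of 15,998 = 2,399.70, rounded up to 2,400; 2,402 present. Satisfied.
Vote: requires a majority of all shareholders of record (15,998); a majority of 15998 is 8000, so 8,000 needed; 2,402 in favor. Not satisfied.

Invalid — vote requirement not satisfied.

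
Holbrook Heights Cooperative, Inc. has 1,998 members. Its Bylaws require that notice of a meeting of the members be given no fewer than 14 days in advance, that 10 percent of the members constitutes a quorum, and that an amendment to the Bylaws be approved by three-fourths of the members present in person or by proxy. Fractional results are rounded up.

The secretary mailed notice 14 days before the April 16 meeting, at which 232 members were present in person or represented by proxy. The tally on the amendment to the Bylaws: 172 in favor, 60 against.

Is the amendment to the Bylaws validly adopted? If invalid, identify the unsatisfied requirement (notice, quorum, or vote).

Invalid — vote requirement not satisfied.

Notice: 14 days given; 14 required. Satisfied.
Quorum: 10% of 1,998 = 199.80, rounded up to 200; 232 present. Satisfied.
Vote: requires three-fourths of those present (232); 3/4 of 232 = 174, so 174 needed; 172 in favor. Not satisfied.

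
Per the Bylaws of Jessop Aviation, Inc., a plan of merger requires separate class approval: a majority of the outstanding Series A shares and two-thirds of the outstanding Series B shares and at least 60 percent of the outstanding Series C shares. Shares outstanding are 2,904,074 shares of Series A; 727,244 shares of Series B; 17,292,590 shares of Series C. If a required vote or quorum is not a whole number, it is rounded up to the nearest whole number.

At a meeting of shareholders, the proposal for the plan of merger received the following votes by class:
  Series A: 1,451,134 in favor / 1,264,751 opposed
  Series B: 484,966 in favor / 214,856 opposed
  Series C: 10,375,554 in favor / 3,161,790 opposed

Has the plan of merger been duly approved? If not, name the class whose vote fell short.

Series A: a majority of 2904074 is 1452038; 1,452,038 required, 1,451,134 in favor — not approved.
Series B: 2/3 of 727244 = 484829.33, rounded up to 484830; 484,830 required, 484,966 in favor — approved.
Series C: 3/5 of 17292590 = 10375554; 10,375,554 required, 10,375,554 in favor — approved.

Not approved — the Series A shares did not give the required vote.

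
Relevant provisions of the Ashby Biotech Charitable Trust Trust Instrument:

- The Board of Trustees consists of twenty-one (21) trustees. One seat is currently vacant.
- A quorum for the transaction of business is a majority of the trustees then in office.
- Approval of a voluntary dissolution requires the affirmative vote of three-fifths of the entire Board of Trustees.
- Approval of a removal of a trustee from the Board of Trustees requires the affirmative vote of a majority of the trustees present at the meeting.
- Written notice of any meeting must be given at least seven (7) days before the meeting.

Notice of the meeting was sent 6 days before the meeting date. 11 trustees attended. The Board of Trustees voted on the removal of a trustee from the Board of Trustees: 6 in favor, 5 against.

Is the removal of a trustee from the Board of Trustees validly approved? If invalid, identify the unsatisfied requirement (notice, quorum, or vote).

Notice: 6 days given; 7 required (6 < 7). Not satisfied.
Quorum: 11 present; quorum is 11. Satisfied.
Vote: the removal of a trustee from the Board of Trustees requires a majority of the trustees present (11). A majority of 11 is 6, so 6 affirmative votes are needed; 6 voted in favor. Satisfied.

Invalid — notice requirement not satisfied.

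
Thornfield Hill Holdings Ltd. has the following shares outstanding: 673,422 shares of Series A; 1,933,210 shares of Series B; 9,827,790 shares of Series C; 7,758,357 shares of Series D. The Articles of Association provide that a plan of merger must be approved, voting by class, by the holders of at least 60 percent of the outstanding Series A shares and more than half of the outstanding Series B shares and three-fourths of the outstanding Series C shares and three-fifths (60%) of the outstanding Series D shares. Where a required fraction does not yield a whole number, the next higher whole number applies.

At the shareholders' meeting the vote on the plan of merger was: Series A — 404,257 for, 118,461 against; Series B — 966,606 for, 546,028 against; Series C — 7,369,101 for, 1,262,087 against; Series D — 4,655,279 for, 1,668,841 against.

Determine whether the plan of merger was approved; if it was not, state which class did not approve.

Series A: 3/5 of 673422 = 404053.20, rounded up to 404054; 404,054 required, 404,257 in favor — approved.
Series B: a majority of 1933210 is 966606; 966,606 required, 966,606 in favor — approved.
Series C: 3/4 of 9827790 = 7370842.50, rounded up to 7370843; 7,370,843 required, 7,369,101 in favor — not approved.
Series D: 3/5 of 7758357 = 4655014.20, rounded up to 4655015; 4,655,015 required, 4,655,279 in favor — approved.

Not approved — the Series C shares did not give the required vote.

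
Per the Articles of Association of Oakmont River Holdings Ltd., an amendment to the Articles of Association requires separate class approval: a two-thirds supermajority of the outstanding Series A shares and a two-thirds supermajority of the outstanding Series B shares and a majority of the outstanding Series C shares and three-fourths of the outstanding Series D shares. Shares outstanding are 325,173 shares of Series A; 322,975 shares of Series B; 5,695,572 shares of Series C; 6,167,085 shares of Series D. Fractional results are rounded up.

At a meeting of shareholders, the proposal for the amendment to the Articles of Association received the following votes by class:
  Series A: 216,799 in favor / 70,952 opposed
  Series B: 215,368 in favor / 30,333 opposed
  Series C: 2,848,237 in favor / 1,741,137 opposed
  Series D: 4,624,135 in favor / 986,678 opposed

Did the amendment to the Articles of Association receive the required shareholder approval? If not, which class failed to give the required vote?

Not approved — the Series D shares did not give the required vote.

Series A: 2/3 of 325173 = 216782; 216,782 required, 216,799 in favor — approved.
Series B: 2/3 of 322975 = 215316.67, rounded up to 215317; 215,317 required, 215,368 in favor — approved.
Series C: a majority of 5695572 is 2847787; 2,847,787 required, 2,848,237 in favor — approved.
Series D: 3/4 of 6167085 = 4625313.75, rounded up to 4625314; 4,625,314 required, 4,624,135 in favor — not approved.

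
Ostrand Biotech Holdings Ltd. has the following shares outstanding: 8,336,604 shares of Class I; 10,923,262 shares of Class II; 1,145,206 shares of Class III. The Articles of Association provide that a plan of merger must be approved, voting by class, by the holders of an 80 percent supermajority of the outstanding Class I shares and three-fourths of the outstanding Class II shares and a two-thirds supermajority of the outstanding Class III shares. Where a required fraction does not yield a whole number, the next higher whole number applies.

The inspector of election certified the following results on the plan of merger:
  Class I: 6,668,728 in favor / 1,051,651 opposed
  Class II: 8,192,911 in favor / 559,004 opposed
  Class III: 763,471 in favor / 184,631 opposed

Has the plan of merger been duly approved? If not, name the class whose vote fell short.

Class I: 4/5 of 8336604 = 6669283.20, rounded up to 6669284; 6,669,284 required, 6,668,728 in favor — not approved.
Class II: 3/4 of 10923262 = 8192446.50, rounded up to 8192447; 8,192,447 required, 8,192,911 in favor — approved.
Class III: 2/3 of 1145206 = 763470.67, rounded up to 763471; 763,471 required, 763,471 in favor — approved.

Not approved — the Class I shares did not give the required vote.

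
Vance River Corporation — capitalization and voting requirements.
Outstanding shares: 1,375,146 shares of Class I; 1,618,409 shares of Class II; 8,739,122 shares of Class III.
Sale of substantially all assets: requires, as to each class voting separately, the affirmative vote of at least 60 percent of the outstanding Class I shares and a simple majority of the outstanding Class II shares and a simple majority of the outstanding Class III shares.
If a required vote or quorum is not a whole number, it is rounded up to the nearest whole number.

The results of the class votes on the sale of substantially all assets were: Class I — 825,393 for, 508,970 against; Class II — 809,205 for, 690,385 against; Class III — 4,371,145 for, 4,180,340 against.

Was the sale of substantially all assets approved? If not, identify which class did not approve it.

Approved — every class gave the required vote.

Class I: 3/5 of 1375146 = 825087.60, rounded up to 825088; 825,088 required, 825,393 in favor — approved.
Class II: a majority of 1618409 is 809205; 809,205 required, 809,205 in favor — approved.
Class III: a majority of 8739122 is 4369562; 4,369,562 required, 4,371,145 in favor — approved.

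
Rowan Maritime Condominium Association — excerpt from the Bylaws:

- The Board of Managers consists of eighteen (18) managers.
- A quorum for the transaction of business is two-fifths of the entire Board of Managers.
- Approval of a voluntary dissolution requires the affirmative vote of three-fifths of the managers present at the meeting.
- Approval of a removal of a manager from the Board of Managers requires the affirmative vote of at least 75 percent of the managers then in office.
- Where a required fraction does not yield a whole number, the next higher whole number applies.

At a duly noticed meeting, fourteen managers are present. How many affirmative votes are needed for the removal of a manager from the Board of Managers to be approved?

14

The removal of a manager from the Board of Managers requires three-fourths of the managers then in office (18).
3/4 of 18 = 13.50, rounded up to 14.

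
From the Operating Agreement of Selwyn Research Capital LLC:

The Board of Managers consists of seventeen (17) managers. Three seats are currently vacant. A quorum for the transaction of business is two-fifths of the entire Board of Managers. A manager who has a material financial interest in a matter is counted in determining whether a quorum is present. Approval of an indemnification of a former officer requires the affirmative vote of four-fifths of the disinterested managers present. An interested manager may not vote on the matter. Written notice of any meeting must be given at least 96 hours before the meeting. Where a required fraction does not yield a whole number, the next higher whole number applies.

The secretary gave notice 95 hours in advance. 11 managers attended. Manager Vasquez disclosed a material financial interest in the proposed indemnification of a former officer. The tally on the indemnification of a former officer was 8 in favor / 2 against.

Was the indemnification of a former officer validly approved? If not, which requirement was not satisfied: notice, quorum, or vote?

Invalid — notice requirement not satisfied.

Notice: 95 hours given; 96 required (95 < 96). Not satisfied.
Quorum: 11 present (interested managers count toward quorum); quorum is 7. Satisfied.
Vote: the indemnification of a former officer requires four-fifths of the disinterested managers present (11 − 1 = 10). 4/5 of 10 = 8, so 8 affirmative votes are needed; 8 voted in favor. Satisfied.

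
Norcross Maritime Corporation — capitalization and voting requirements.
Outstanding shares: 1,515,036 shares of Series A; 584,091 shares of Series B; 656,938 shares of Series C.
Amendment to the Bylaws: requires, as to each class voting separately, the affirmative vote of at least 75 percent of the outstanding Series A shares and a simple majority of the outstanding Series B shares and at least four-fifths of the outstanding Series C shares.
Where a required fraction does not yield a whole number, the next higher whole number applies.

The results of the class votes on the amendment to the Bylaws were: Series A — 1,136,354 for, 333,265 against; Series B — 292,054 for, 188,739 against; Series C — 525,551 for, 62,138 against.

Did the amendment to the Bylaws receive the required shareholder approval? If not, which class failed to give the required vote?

Series A: 3/4 of 1515036 = 1136277; 1,136,277 required, 1,136,354 in favor — approved.
Series B: a majority of 584091 is 292046; 292,046 required, 292,054 in favor — approved.
Series C: 4/5 of 656938 = 525550.40, rounded up to 525551; 525,551 required, 525,551 in favor — approved.

Approved — every class gave the required vote.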